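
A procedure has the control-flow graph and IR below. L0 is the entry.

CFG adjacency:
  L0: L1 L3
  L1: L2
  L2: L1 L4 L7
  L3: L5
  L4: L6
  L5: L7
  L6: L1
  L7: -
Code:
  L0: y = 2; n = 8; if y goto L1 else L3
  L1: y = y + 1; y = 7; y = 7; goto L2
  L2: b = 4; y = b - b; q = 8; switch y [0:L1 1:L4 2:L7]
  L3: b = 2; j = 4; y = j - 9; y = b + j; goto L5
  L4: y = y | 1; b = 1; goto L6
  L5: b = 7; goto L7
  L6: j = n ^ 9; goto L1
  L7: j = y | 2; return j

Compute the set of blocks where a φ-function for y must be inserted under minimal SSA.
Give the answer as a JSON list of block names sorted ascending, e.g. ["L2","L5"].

Answer: ["L1", "L7"]

Derivation:
idom tree: L1←L0 L2←L1 L3←L0 L4←L2 L5←L3 L6←L4 L7←L0
Dom∩ at merges:
  L1: preds {L0,L2,L6}: {L0} ∩ {L0,L1,L2} ∩ {L0,L1,L2,L4,L6} = {L0}; idom=L0
  L7: preds {L2,L5}: {L0,L1,L2} ∩ {L0,L3,L5} = {L0}; idom=L0

DF walk-up:
  L1←L0: walk · to L0
  L1←L2: walk L2→L1 to L0
  L1←L6: walk L6→L4→L2→L1 to L0
  L7←L2: walk L2→L1 to L0
  L7←L5: walk L5→L3 to L0
  DF(L0)=∅
  DF(L1)={L1,L7}
  DF(L2)={L1,L7}
  DF(L3)={L7}
  DF(L4)={L1}
  DF(L5)={L7}
  DF(L6)={L1}
  DF(L7)=∅

φ for y: defs {L0,L1,L2,L3,L4}
  DF⁺ = {L1,L7}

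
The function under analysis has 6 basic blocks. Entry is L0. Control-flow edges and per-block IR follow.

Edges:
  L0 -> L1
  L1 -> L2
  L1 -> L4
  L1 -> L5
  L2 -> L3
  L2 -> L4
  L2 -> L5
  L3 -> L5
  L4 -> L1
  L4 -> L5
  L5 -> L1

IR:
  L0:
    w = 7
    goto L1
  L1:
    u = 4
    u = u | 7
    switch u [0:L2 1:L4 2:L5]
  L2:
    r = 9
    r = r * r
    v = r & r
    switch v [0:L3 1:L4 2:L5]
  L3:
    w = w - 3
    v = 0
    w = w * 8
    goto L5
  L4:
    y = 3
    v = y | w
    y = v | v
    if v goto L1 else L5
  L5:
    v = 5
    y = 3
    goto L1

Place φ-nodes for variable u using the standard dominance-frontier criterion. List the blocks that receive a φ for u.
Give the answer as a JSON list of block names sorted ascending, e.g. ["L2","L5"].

idom tree: L1←L0 L2←L1 L3←L2 L4←L1 L5←L1
Dom at joins:
  L1: preds {L0,L4,L5}: {L0} ∩ {L0,L1,L4} ∩ {L0,L1,L5} = {L0}; idom=L0
  L4: preds {L1,L2}: {L0,L1} ∩ {L0,L1,L2} = {L0,L1}; idom=L1
  L5: preds {L1,L2,L3,L4}: {L0,L1} ∩ {L0,L1,L2} ∩ {L0,L1,L2,L3} ∩ {L0,L1,L4} = {L0,L1}; idom=L1

DF walk-up:
  L1←L0: walk · to L0
  L1←L4: walk L4→L1 to L0
  L1←L5: walk L5→L1 to L0
  L4←L1: walk · to L1
  L4←L2: walk L2 to L1
  L5←L1: walk · to L1
  L5←L2: walk L2 to L1
  L5←L3: walk L3→L2 to L1
  L5←L4: walk L4 to L1
  L0 → ∅
  L1 → {L1}
  L2 → {L4,L5}
  L3 → {L5}
  L4 → {L1,L5}
  L5 → {L1}

φ for u: defs {L1}
  DF⁺ = {L1}

Answer: ["L1"]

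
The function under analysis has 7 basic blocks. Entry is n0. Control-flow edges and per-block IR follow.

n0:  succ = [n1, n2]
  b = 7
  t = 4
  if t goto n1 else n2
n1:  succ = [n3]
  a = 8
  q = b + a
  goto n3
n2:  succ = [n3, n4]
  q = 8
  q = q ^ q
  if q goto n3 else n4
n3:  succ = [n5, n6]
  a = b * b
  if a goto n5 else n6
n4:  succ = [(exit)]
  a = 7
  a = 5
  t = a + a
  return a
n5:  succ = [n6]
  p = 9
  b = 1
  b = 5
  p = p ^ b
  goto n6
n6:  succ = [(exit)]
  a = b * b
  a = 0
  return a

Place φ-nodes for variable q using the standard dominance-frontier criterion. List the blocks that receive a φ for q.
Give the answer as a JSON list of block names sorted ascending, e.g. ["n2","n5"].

Answer: ["n3"]

Working:
idom tree: n1←n0 n2←n0 n3←n0 n4←n2 n5←n3 n6←n3
Join-block Dom:
  n3: preds {n1,n2}: {n0,n1} ∩ {n0,n2} = {n0}; idom=n0
  n6: preds {n3,n5}: {n0,n3} ∩ {n0,n3,n5} = {n0,n3}; idom=n3

Frontier:
  join n3 pred n1: n1 stop@n0
  join n3 pred n2: n2 stop@n0
  join n6 pred n3: · stop@n3
  join n6 pred n5: n5 stop@n3
  DF(n0)=∅
  DF(n1)={n3}
  DF(n2)={n3}
  DF(n3)=∅
  DF(n4)=∅
  DF(n5)={n6}
  DF(n6)=∅

φ for q: defs {n1,n2}
  DF⁺ = {n3}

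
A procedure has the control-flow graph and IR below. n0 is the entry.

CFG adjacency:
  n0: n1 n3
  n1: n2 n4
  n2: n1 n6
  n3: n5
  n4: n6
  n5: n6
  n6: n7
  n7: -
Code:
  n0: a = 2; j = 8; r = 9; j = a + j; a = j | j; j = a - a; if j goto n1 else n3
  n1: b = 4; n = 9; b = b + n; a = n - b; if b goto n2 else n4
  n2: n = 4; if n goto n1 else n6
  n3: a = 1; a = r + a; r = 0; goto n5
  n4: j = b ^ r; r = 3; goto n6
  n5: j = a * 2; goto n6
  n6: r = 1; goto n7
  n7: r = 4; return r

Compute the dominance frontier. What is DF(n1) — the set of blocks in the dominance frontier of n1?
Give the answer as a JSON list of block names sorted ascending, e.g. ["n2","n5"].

idom tree: n1←n0 n2←n1 n3←n0 n4←n1 n5←n3 n6←n0 n7←n6
Dom∩ at merges:
  n1: preds {n0,n2}: {n0} ∩ {n0,n1,n2} = {n0}; idom=n0
  n6: preds {n2,n4,n5}: {n0,n1,n2} ∩ {n0,n1,n4} ∩ {n0,n3,n5} = {n0}; idom=n0

Frontier:
  join n1 pred n0: · stop@n0
  join n1 pred n2: n2→n1 stop@n0
  join n6 pred n2: n2→n1 stop@n0
  join n6 pred n4: n4→n1 stop@n0
  join n6 pred n5: n5→n3 stop@n0
  DF(n0)=∅
  DF(n1)={n1,n6}
  DF(n2)={n1,n6}
  DF(n3)={n6}
  DF(n4)={n6}
  DF(n5)={n6}
  DF(n6)=∅
  DF(n7)=∅

DF(n1) = ["n1", "n6"]

Answer: ["n1", "n6"]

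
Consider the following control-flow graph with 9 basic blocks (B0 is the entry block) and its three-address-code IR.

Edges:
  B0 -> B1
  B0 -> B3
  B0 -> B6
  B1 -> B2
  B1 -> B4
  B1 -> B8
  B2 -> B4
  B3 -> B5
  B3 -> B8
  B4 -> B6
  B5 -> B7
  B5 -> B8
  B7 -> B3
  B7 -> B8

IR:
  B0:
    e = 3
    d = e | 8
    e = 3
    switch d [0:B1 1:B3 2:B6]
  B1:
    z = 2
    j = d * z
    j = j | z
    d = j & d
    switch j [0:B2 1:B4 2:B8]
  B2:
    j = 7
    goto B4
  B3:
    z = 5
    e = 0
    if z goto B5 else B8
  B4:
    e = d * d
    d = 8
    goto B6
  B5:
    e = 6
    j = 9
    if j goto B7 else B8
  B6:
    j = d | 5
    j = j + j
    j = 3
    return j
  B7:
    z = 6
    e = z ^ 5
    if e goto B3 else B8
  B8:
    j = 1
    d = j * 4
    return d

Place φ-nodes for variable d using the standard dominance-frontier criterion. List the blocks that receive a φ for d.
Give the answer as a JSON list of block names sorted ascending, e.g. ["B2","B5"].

idom tree: B1←B0 B2←B1 B3←B0 B4←B1 B5←B3 B6←B0 B7←B5 B8←B0
Join-block Dom:
  B3: preds {B0,B7}: {B0} ∩ {B0,B3,B5,B7} = {B0}; idom=B0
  B4: preds {B1,B2}: {B0,B1} ∩ {B0,B1,B2} = {B0,B1}; idom=B1
  B6: preds {B0,B4}: {B0} ∩ {B0,B1,B4} = {B0}; idom=B0
  B8: preds {B1,B3,B5,B7}: {B0,B1} ∩ {B0,B3} ∩ {B0,B3,B5} ∩ {B0,B3,B5,B7} = {B0}; idom=B0

Frontier:
  join B3 pred B0: · stop@B0
  join B3 pred B7: B7→B5→B3 stop@B0
  join B4 pred B1: · stop@B1
  join B4 pred B2: B2 stop@B1
  join B6 pred B0: · stop@B0
  join B6 pred B4: B4→B1 stop@B0
  join B8 pred B1: B1 stop@B0
  join B8 pred B3: B3 stop@B0
  join B8 pred B5: B5→B3 stop@B0
  join B8 pred B7: B7→B5→B3 stop@B0
  B0 → ∅
  B1 → {B6,B8}
  B2 → {B4}
  B3 → {B3,B8}
  B4 → {B6}
  B5 → {B3,B8}
  B6 → ∅
  B7 → {B3,B8}
  B8 → ∅

φ for d: defs {B0,B1,B4,B8}
  DF⁺ = {B6,B8}

Answer: ["B6", "B8"]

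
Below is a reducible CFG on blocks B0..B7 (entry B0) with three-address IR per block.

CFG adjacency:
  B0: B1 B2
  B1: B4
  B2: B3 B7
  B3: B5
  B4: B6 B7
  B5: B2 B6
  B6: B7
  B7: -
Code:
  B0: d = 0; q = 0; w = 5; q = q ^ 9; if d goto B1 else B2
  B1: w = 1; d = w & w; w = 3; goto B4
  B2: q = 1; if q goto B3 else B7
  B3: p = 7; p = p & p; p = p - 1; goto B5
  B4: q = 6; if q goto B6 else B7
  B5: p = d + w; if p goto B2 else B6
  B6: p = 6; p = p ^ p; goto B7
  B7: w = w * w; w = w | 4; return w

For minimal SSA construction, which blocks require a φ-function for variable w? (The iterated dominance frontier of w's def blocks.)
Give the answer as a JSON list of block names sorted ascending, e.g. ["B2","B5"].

Answer: ["B6", "B7"]

Analysis:
idom tree: B1←B0 B2←B0 B3←B2 B4←B1 B5←B3 B6←B0 B7←B0
Dom∩ at merges:
  B2: preds {B0,B5}: {B0} ∩ {B0,B2,B3,B5} = {B0}; idom=B0
  B6: preds {B4,B5}: {B0,B1,B4} ∩ {B0,B2,B3,B5} = {B0}; idom=B0
  B7: preds {B2,B4,B6}: {B0,B2} ∩ {B0,B1,B4} ∩ {B0,B6} = {B0}; idom=B0

DF walk-up:
  B2←B0: walk · to B0
  B2←B5: walk B5→B3→B2 to B0
  B6←B4: walk B4→B1 to B0
  B6←B5: walk B5→B3→B2 to B0
  B7←B2: walk B2 to B0
  B7←B4: walk B4→B1 to B0
  B7←B6: walk B6 to B0
  B0: DF=∅
  B1: DF={B6,B7}
  B2: DF={B2,B6,B7}
  B3: DF={B2,B6}
  B4: DF={B6,B7}
  B5: DF={B2,B6}
  B6: DF={B7}
  B7: DF=∅

φ for w: defs {B0,B1,B7}
  DF⁺ = {B6,B7}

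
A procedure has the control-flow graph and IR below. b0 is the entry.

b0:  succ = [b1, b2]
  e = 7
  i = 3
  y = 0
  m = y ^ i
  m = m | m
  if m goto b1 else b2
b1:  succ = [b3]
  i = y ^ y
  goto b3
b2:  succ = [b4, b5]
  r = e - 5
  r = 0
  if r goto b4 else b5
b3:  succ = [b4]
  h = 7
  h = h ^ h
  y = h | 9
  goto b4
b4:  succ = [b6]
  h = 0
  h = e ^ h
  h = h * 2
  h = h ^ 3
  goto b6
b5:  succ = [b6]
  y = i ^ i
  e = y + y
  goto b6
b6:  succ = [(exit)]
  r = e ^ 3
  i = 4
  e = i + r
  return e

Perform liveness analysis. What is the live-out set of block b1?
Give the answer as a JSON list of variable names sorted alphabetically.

Block summaries:
  b0 def {e,i,m,y} use ∅
  b1 def {i} use {y}
  b2 def {r} use {e}
  b3 def {h,y} use ∅
  b4 def {h} use {e}
  b5 def {e,y} use {i}
  b6 def {e,i,r} use {e}

Backward fixpoint:
  live b0: ∅→{e,i,y}
  live b1: {e,y}→{e}
  live b2: {e,i}→{e,i}
  live b3: {e}→{e}
  live b4: {e}→{e}
  live b5: {i}→{e}
  live b6: {e}→∅

live-out(b1) = ["e"]

Answer: ["e"]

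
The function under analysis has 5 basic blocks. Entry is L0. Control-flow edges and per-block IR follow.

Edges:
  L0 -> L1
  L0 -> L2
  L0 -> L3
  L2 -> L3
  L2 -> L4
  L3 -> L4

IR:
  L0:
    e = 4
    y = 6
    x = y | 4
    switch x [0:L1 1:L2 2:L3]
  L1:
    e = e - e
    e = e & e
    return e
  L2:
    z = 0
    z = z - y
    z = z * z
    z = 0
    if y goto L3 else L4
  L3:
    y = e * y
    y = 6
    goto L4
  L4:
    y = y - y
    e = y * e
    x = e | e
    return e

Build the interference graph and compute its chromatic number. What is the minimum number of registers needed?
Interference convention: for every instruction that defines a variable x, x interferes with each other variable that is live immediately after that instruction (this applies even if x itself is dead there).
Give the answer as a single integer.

def/use:
  L0: def={e,x,y} ue=∅
  L1: def={e} ue={e}
  L2: def={z} ue={y}
  L3: def={y} ue={e,y}
  L4: def={e,x,y} ue={e,y}

Live sets:
  live L0: ∅→{e,y}
  live L1: {e}→∅
  live L2: {e,y}→{e,y}
  live L3: {e,y}→{e,y}
  live L4: {e,y}→∅

Interfere edges:
  e: {x,y,z}
  x: {e,y}
  y: {e,x,z}
  z: {e,y}

Chromatic number:
  {e,x,y} pairwise interfere (3-clique) ⇒ χ ≥ 3
  3-colouring: c0={e}  c1={y}  c2={x,z}
  χ = 3

Answer: 3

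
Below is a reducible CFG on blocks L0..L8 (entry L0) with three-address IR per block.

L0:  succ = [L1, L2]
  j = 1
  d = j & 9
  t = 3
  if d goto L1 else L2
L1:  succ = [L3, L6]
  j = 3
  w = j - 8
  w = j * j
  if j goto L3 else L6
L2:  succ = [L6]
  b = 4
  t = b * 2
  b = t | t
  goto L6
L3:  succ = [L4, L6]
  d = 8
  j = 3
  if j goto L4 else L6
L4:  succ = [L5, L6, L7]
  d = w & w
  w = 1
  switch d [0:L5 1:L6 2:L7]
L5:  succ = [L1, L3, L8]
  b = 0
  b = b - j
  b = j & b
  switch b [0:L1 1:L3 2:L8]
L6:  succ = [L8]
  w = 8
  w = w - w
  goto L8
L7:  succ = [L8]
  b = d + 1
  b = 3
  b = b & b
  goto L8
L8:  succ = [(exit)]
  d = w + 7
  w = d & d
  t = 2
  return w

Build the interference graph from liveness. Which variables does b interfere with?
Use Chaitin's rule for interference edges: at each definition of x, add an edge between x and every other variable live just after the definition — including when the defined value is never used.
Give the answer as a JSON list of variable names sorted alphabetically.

def/use:
  L0 def {d,j,t} use ∅
  L1 def {j,w} use ∅
  L2 def {b,t} use ∅
  L3 def {d,j} use ∅
  L4 def {d,w} use {w}
  L5 def {b} use {j}
  L6 def {w} use ∅
  L7 def {b} use {d}
  L8 def {d,t,w} use {w}

Live sets:
  L0: in=∅ out=∅
  L1: in=∅ out={w}
  L2: in=∅ out=∅
  L3: in={w} out={j,w}
  L4: in={j,w} out={d,j,w}
  L5: in={j,w} out={w}
  L6: in=∅ out={w}
  L7: in={d,w} out={w}
  L8: in={w} out=∅

Conflict graph:
  b: {j,w}
  d: {j,t,w}
  j: {b,d,w}
  t: {d,w}
  w: {b,d,j,t}

N(b) = ["j", "w"]

Answer: ["j", "w"]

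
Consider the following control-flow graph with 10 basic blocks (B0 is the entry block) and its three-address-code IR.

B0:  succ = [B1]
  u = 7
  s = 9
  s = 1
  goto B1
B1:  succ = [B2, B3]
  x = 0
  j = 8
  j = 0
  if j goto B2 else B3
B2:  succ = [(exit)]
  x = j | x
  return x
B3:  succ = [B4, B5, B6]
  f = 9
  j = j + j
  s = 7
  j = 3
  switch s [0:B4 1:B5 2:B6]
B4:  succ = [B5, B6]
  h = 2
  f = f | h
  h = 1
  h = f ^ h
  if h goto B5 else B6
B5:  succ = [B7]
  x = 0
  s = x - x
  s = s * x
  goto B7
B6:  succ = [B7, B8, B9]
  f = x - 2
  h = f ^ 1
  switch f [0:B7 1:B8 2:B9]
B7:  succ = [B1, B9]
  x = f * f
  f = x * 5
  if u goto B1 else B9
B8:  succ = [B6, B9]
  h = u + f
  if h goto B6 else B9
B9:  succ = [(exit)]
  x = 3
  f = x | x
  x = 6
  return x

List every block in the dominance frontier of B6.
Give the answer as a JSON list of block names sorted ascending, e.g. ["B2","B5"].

idom tree: B1←B0 B2←B1 B3←B1 B4←B3 B5←B3 B6←B3 B7←B3 B8←B6 B9←B3
Join-block Dom:
  B1: preds {B0,B7}: {B0} ∩ {B0,B1,B3,B7} = {B0}; idom=B0
  B5: preds {B3,B4}: {B0,B1,B3} ∩ {B0,B1,B3,B4} = {B0,B1,B3}; idom=B3
  B6: preds {B3,B4,B8}: {B0,B1,B3} ∩ {B0,B1,B3,B4} ∩ {B0,B1,B3,B6,B8} = {B0,B1,B3}; idom=B3
  B7: preds {B5,B6}: {B0,B1,B3,B5} ∩ {B0,B1,B3,B6} = {B0,B1,B3}; idom=B3
  B9: preds {B6,B7,B8}: {B0,B1,B3,B6} ∩ {B0,B1,B3,B7} ∩ {B0,B1,B3,B6,B8} = {B0,B1,B3}; idom=B3

Frontier:
  join B1 pred B0: · stop@B0
  join B1 pred B7: B7→B3→B1 stop@B0
  join B5 pred B3: · stop@B3
  join B5 pred B4: B4 stop@B3
  join B6 pred B3: · stop@B3
  join B6 pred B4: B4 stop@B3
  join B6 pred B8: B8→B6 stop@B3
  join B7 pred B5: B5 stop@B3
  join B7 pred B6: B6 stop@B3
  join B9 pred B6: B6 stop@B3
  join B9 pred B7: B7 stop@B3
  join B9 pred B8: B8→B6 stop@B3
  DF(B0)=∅
  DF(B1)={B1}
  DF(B2)=∅
  DF(B3)={B1}
  DF(B4)={B5,B6}
  DF(B5)={B7}
  DF(B6)={B6,B7,B9}
  DF(B7)={B1,B9}
  DF(B8)={B6,B9}
  DF(B9)=∅

DF(B6) = ["B6", "B7", "B9"]

Answer: ["B6", "B7", "B9"]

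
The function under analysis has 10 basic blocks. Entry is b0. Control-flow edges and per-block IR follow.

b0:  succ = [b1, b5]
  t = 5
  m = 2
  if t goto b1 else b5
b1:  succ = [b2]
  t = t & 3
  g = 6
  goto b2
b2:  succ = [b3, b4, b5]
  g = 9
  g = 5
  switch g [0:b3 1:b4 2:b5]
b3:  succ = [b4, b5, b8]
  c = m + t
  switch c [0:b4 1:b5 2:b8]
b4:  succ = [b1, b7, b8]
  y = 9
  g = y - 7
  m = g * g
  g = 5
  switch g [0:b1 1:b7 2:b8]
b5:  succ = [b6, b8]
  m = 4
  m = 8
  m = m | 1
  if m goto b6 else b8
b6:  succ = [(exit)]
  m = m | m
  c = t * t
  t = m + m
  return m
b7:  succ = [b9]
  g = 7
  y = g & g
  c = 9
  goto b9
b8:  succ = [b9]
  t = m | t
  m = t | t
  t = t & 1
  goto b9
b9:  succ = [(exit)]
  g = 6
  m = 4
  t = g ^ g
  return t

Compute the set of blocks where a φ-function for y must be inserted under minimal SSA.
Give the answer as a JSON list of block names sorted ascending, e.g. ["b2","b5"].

Answer: ["b1", "b5", "b8", "b9"]

Working:
idom tree: b1←b0 b2←b1 b3←b2 b4←b2 b5←b0 b6←b5 b7←b4 b8←b0 b9←b0
Dom at joins:
  b1: preds {b0,b4}: {b0} ∩ {b0,b1,b2,b4} = {b0}; idom=b0
  b4: preds {b2,b3}: {b0,b1,b2} ∩ {b0,b1,b2,b3} = {b0,b1,b2}; idom=b2
  b5: preds {b0,b2,b3}: {b0} ∩ {b0,b1,b2} ∩ {b0,b1,b2,b3} = {b0}; idom=b0
  b8: preds {b3,b4,b5}: {b0,b1,b2,b3} ∩ {b0,b1,b2,b4} ∩ {b0,b5} = {b0}; idom=b0
  b9: preds {b7,b8}: {b0,b1,b2,b4,b7} ∩ {b0,b8} = {b0}; idom=b0

DF derivation:
  b1←b0: walk · to b0
  b1←b4: walk b4→b2→b1 to b0
  b4←b2: walk · to b2
  b4←b3: walk b3 to b2
  b5←b0: walk · to b0
  b5←b2: walk b2→b1 to b0
  b5←b3: walk b3→b2→b1 to b0
  b8←b3: walk b3→b2→b1 to b0
  b8←b4: walk b4→b2→b1 to b0
  b8←b5: walk b5 to b0
  b9←b7: walk b7→b4→b2→b1 to b0
  b9←b8: walk b8 to b0
  b0: DF=∅
  b1: DF={b1,b5,b8,b9}
  b2: DF={b1,b5,b8,b9}
  b3: DF={b4,b5,b8}
  b4: DF={b1,b8,b9}
  b5: DF={b8}
  b6: DF=∅
  b7: DF={b9}
  b8: DF={b9}
  b9: DF=∅

φ for y: defs {b4,b7}
  DF⁺ = {b1,b5,b8,b9}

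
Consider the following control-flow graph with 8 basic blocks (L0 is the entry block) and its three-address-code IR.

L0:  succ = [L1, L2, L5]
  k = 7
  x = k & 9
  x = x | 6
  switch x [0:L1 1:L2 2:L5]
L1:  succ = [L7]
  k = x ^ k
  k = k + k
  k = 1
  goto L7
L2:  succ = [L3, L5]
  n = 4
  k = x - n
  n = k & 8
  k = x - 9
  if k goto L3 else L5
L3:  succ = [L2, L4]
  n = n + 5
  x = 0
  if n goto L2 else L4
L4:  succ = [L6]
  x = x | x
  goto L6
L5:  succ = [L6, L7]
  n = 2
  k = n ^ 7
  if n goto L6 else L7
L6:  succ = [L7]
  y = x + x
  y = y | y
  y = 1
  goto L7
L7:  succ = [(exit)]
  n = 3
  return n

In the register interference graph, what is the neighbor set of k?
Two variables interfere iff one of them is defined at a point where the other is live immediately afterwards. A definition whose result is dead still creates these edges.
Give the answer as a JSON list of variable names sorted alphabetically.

def/use:
  L0: {k,x} / ∅
  L1: {k} / {k,x}
  L2: {k,n} / {x}
  L3: {n,x} / {n}
  L4: {x} / {x}
  L5: {k,n} / ∅
  L6: {y} / {x}
  L7: {n} / ∅

Backward fixpoint:
  live L0: ∅→{k,x}
  live L1: {k,x}→∅
  live L2: {x}→{n,x}
  live L3: {n}→{x}
  live L4: {x}→{x}
  live L5: {x}→{x}
  live L6: {x}→∅
  live L7: ∅→∅

Conflict graph:
  k↔{n,x}
  n↔{k,x}
  x↔{k,n}
  y↔∅

N(k) = ["n", "x"]

Answer: ["n", "x"]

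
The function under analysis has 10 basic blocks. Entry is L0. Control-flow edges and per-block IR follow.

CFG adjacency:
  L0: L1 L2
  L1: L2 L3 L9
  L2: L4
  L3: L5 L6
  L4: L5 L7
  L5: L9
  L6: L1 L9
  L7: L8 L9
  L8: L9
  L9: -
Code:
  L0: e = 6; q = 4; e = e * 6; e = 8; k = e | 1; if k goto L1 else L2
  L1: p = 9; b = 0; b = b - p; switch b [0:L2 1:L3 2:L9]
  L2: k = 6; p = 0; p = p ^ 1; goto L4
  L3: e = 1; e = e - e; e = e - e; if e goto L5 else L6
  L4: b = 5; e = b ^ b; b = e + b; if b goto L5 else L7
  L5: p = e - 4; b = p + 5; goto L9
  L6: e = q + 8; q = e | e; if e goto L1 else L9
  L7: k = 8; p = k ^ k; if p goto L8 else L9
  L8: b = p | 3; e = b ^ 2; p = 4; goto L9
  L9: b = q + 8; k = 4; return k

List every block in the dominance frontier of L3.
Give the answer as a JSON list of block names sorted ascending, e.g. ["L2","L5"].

idom tree: L1←L0 L2←L0 L3←L1 L4←L2 L5←L0 L6←L3 L7←L4 L8←L7 L9←L0
Dom∩ at merges:
  L1: preds {L0,L6}: {L0} ∩ {L0,L1,L3,L6} = {L0}; idom=L0
  L2: preds {L0,L1}: {L0} ∩ {L0,L1} = {L0}; idom=L0
  L5: preds {L3,L4}: {L0,L1,L3} ∩ {L0,L2,L4} = {L0}; idom=L0
  L9: preds {L1,L5,L6,L7,L8}: {L0,L1} ∩ {L0,L5} ∩ {L0,L1,L3,L6} ∩ {L0,L2,L4,L7} ∩ {L0,L2,L4,L7,L8} = {L0}; idom=L0

DF walk-up:
  L1←L0: walk · to L0
  L1←L6: walk L6→L3→L1 to L0
  L2←L0: walk · to L0
  L2←L1: walk L1 to L0
  L5←L3: walk L3→L1 to L0
  L5←L4: walk L4→L2 to L0
  L9←L1: walk L1 to L0
  L9←L5: walk L5 to L0
  L9←L6: walk L6→L3→L1 to L0
  L9←L7: walk L7→L4→L2 to L0
  L9←L8: walk L8→L7→L4→L2 to L0
  DF(L0)=∅
  DF(L1)={L1,L2,L5,L9}
  DF(L2)={L5,L9}
  DF(L3)={L1,L5,L9}
  DF(L4)={L5,L9}
  DF(L5)={L9}
  DF(L6)={L1,L9}
  DF(L7)={L9}
  DF(L8)={L9}
  DF(L9)=∅

DF(L3) = ["L1", "L5", "L9"]

Answer: ["L1", "L5", "L9"]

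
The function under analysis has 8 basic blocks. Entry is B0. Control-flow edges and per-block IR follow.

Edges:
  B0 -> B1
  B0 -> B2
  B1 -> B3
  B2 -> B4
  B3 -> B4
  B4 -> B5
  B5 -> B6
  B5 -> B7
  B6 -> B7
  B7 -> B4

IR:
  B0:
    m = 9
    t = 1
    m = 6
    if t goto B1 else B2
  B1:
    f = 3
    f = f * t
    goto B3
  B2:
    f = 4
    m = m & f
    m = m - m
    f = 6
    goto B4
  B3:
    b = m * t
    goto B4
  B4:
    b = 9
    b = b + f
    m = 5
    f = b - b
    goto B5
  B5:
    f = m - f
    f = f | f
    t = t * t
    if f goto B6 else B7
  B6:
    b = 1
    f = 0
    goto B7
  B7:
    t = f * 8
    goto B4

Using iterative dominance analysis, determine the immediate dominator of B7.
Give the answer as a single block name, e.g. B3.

Answer: B5

Analysis:
idom tree: B1←B0 B2←B0 B3←B1 B4←B0 B5←B4 B6←B5 B7←B5
Dom at joins:
  B4: preds {B2,B3,B7}: {B0,B2} ∩ {B0,B1,B3} ∩ {B0,B4,B5,B7} = {B0}; idom=B0
  B7: preds {B5,B6}: {B0,B4,B5} ∩ {B0,B4,B5,B6} = {B0,B4,B5}; idom=B5

idom(B7) = B5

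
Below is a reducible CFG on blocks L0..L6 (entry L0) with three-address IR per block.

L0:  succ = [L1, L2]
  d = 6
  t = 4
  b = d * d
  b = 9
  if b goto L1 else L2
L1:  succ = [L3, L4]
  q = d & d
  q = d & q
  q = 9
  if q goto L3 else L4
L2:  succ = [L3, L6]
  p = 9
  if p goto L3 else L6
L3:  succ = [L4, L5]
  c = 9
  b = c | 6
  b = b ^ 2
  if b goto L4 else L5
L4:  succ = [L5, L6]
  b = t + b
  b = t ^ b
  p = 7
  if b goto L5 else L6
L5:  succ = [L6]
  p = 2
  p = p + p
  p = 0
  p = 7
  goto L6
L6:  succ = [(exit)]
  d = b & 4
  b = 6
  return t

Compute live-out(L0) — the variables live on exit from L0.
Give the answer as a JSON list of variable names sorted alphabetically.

Answer: ["b", "d", "t"]

Derivation:
Block summaries:
  L0: def={b,d,t} ue=∅
  L1: def={q} ue={d}
  L2: def={p} ue=∅
  L3: def={b,c} ue=∅
  L4: def={b,p} ue={b,t}
  L5: def={p} ue=∅
  L6: def={b,d} ue={b,t}

Live sets:
  L0 li=∅ lo={b,d,t}
  L1 li={b,d,t} lo={b,t}
  L2 li={b,t} lo={b,t}
  L3 li={t} lo={b,t}
  L4 li={b,t} lo={b,t}
  L5 li={b,t} lo={b,t}
  L6 li={b,t} lo=∅

live-out(L0) = ["b", "d", "t"]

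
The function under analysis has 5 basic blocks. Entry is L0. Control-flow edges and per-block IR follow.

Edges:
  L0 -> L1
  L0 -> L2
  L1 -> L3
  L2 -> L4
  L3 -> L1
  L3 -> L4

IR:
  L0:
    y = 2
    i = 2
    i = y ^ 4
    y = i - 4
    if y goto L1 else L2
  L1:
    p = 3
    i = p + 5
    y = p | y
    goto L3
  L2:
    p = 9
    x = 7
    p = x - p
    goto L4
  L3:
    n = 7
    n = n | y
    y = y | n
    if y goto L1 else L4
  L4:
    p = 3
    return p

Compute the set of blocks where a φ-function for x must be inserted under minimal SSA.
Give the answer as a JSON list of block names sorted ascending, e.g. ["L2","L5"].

idom tree: L1←L0 L2←L0 L3←L1 L4←L0
Dom∩ at merges:
  L1: preds {L0,L3}: {L0} ∩ {L0,L1,L3} = {L0}; idom=L0
  L4: preds {L2,L3}: {L0,L2} ∩ {L0,L1,L3} = {L0}; idom=L0

DF walk-up:
  L1←L0: walk · to L0
  L1←L3: walk L3→L1 to L0
  L4←L2: walk L2 to L0
  L4←L3: walk L3→L1 to L0
  L0 → ∅
  L1 → {L1,L4}
  L2 → {L4}
  L3 → {L1,L4}
  L4 → ∅

φ for x: defs {L2}
  DF⁺ = {L4}

Answer: ["L4"]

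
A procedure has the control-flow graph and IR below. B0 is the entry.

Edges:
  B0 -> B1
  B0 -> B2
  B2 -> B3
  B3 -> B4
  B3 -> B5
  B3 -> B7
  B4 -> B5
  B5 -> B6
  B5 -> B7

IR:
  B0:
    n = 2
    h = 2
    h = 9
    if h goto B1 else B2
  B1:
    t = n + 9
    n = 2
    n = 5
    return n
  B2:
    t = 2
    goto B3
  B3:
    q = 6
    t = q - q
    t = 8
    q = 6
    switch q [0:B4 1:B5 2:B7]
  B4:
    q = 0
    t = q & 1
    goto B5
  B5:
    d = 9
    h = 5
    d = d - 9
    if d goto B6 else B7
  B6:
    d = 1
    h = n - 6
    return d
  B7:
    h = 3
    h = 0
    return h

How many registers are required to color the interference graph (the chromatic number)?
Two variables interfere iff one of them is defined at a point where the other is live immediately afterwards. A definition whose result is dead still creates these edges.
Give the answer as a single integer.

def/use:
  B0: {h,n} / ∅
  B1: {n,t} / {n}
  B2: {t} / ∅
  B3: {q,t} / ∅
  B4: {q,t} / ∅
  B5: {d,h} / ∅
  B6: {d,h} / {n}
  B7: {h} / ∅

Backward fixpoint:
  live B0: ∅→{n}
  live B1: {n}→∅
  live B2: {n}→{n}
  live B3: {n}→{n}
  live B4: {n}→{n}
  live B5: {n}→{n}
  live B6: {n}→∅
  live B7: ∅→∅

Interfere edges:
  d↔{h,n}
  h↔{d,n}
  n↔{d,h,q,t}
  q↔{n}
  t↔{n}

Chromatic number:
  clique {d,h,n} ⇒ need ≥ 3
  3-colouring: r0={n}  r1={d,q,t}  r2={h}
  χ = 3

Answer: 3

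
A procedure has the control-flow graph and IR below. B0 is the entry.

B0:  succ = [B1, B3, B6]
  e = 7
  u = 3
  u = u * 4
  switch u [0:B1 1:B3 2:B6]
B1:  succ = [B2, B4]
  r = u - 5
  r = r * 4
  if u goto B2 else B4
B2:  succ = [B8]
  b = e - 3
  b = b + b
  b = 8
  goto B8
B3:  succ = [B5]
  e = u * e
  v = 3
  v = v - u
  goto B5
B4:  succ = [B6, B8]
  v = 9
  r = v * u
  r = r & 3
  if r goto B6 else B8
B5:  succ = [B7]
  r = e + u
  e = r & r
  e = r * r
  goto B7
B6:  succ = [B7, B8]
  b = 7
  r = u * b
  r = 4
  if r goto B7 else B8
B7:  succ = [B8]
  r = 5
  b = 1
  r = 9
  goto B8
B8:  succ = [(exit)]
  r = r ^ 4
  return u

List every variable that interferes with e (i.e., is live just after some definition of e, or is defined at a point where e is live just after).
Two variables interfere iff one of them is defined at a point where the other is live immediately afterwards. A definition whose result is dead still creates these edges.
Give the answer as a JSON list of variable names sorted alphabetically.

Answer: ["r", "u", "v"]

Analysis:
def/use:
  B0 def {e,u} use ∅
  B1 def {r} use {u}
  B2 def {b} use {e}
  B3 def {e,v} use {e,u}
  B4 def {r,v} use {u}
  B5 def {e,r} use {e,u}
  B6 def {b,r} use {u}
  B7 def {b,r} use ∅
  B8 def {r} use {r,u}

Live sets:
  B0: in=∅ out={e,u}
  B1: in={e,u} out={e,r,u}
  B2: in={e,r,u} out={r,u}
  B3: in={e,u} out={e,u}
  B4: in={u} out={r,u}
  B5: in={e,u} out={u}
  B6: in={u} out={r,u}
  B7: in={u} out={r,u}
  B8: in={r,u} out=∅

Interfere edges:
  b — {r,u}
  e — {r,u,v}
  r — {b,e,u}
  u — {b,e,r,v}
  v — {e,u}

N(e) = ["r", "u", "v"]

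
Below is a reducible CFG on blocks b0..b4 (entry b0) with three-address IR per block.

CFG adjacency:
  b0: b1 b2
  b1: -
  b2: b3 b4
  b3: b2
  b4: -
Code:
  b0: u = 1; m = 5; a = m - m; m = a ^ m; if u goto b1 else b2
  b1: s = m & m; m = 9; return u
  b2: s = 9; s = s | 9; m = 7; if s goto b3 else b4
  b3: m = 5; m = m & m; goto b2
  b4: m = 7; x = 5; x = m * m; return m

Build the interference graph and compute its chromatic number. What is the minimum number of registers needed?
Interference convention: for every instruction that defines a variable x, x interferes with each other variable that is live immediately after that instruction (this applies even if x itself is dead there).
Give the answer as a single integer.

def/use:
  b0: {a,m,u} / ∅
  b1: {m,s} / {m,u}
  b2: {m,s} / ∅
  b3: {m} / ∅
  b4: {m,x} / ∅

Live sets:
  live b0: ∅→{m,u}
  live b1: {m,u}→∅
  live b2: ∅→∅
  live b3: ∅→∅
  live b4: ∅→∅

Conflict graph:
  a: {m,u}
  m: {a,s,u,x}
  s: {m,u}
  u: {a,m,s}
  x: {m}

Chromatic number:
  {a,m,u} pairwise interfere (3-clique) ⇒ χ ≥ 3
  assign a→c2 m→c0 s→c2 u→c1 x→c1 — no edge inside a register ⇒ χ ≤ 3
  χ = 3

Answer: 3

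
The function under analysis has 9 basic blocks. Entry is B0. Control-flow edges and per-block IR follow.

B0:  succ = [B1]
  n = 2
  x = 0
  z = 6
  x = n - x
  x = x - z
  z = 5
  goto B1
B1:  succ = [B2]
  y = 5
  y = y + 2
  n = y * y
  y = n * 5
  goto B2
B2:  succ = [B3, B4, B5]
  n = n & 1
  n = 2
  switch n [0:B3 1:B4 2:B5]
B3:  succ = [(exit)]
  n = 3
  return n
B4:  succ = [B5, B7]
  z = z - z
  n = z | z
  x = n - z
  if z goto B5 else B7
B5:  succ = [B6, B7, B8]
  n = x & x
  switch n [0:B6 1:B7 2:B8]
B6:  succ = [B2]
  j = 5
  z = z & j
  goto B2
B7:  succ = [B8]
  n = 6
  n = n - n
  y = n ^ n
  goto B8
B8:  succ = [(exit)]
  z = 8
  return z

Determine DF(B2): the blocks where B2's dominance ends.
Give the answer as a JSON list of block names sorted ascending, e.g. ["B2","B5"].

idom tree: B1←B0 B2←B1 B3←B2 B4←B2 B5←B2 B6←B5 B7←B2 B8←B2
Dom at joins:
  B2: preds {B1,B6}: {B0,B1} ∩ {B0,B1,B2,B5,B6} = {B0,B1}; idom=B1
  B5: preds {B2,B4}: {B0,B1,B2} ∩ {B0,B1,B2,B4} = {B0,B1,B2}; idom=B2
  B7: preds {B4,B5}: {B0,B1,B2,B4} ∩ {B0,B1,B2,B5} = {B0,B1,B2}; idom=B2
  B8: preds {B5,B7}: {B0,B1,B2,B5} ∩ {B0,B1,B2,B7} = {B0,B1,B2}; idom=B2

Frontier:
  B2←B1: walk · to B1
  B2←B6: walk B6→B5→B2 to B1
  B5←B2: walk · to B2
  B5←B4: walk B4 to B2
  B7←B4: walk B4 to B2
  B7←B5: walk B5 to B2
  B8←B5: walk B5 to B2
  B8←B7: walk B7 to B2
  DF(B0)=∅
  DF(B1)=∅
  DF(B2)={B2}
  DF(B3)=∅
  DF(B4)={B5,B7}
  DF(B5)={B2,B7,B8}
  DF(B6)={B2}
  DF(B7)={B8}
  DF(B8)=∅

DF(B2) = ["B2"]

Answer: ["B2"]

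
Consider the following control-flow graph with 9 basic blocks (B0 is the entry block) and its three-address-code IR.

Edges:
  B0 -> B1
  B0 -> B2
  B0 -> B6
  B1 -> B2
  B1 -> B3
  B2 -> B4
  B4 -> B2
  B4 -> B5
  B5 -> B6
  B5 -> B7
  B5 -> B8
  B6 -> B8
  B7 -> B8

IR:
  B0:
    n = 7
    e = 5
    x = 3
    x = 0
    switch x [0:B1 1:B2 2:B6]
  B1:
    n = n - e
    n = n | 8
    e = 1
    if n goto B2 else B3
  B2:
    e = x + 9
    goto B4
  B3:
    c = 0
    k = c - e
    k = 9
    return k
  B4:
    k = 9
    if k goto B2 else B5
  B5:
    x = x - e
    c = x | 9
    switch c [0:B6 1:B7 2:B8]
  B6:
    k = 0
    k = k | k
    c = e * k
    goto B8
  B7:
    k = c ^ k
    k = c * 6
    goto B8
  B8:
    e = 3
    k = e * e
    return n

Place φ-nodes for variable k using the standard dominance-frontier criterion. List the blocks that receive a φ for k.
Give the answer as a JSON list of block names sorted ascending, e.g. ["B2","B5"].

Answer: ["B2", "B6", "B8"]

Derivation:
idom tree: B1←B0 B2←B0 B3←B1 B4←B2 B5←B4 B6←B0 B7←B5 B8←B0
Join-block Dom:
  B2: preds {B0,B1,B4}: {B0} ∩ {B0,B1} ∩ {B0,B2,B4} = {B0}; idom=B0
  B6: preds {B0,B5}: {B0} ∩ {B0,B2,B4,B5} = {B0}; idom=B0
  B8: preds {B5,B6,B7}: {B0,B2,B4,B5} ∩ {B0,B6} ∩ {B0,B2,B4,B5,B7} = {B0}; idom=B0

DF walk-up:
  B2←B0: walk · to B0
  B2←B1: walk B1 to B0
  B2←B4: walk B4→B2 to B0
  B6←B0: walk · to B0
  B6←B5: walk B5→B4→B2 to B0
  B8←B5: walk B5→B4→B2 to B0
  B8←B6: walk B6 to B0
  B8←B7: walk B7→B5→B4→B2 to B0
  DF(B0)=∅
  DF(B1)={B2}
  DF(B2)={B2,B6,B8}
  DF(B3)=∅
  DF(B4)={B2,B6,B8}
  DF(B5)={B6,B8}
  DF(B6)={B8}
  DF(B7)={B8}
  DF(B8)=∅

φ for k: defs {B3,B4,B6,B7,B8}
  DF⁺ = {B2,B6,B8}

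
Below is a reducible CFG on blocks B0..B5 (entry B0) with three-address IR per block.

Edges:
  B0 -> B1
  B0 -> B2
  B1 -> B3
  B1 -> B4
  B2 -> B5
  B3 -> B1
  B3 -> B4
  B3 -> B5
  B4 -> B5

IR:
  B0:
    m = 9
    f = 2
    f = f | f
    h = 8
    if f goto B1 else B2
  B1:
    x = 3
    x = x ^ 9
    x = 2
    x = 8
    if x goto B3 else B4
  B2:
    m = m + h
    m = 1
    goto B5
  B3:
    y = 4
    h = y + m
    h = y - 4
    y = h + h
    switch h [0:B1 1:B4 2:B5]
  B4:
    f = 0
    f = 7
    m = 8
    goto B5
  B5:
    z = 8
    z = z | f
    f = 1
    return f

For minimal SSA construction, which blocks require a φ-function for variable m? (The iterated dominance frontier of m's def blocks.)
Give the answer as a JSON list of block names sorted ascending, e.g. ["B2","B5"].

idom tree: B1←B0 B2←B0 B3←B1 B4←B1 B5←B0
Dom at joins:
  B1: preds {B0,B3}: {B0} ∩ {B0,B1,B3} = {B0}; idom=B0
  B4: preds {B1,B3}: {B0,B1} ∩ {B0,B1,B3} = {B0,B1}; idom=B1
  B5: preds {B2,B3,B4}: {B0,B2} ∩ {B0,B1,B3} ∩ {B0,B1,B4} = {B0}; idom=B0

DF derivation:
  join B1 pred B0: · stop@B0
  join B1 pred B3: B3→B1 stop@B0
  join B4 pred B1: · stop@B1
  join B4 pred B3: B3 stop@B1
  join B5 pred B2: B2 stop@B0
  join B5 pred B3: B3→B1 stop@B0
  join B5 pred B4: B4→B1 stop@B0
  DF(B0)=∅
  DF(B1)={B1,B5}
  DF(B2)={B5}
  DF(B3)={B1,B4,B5}
  DF(B4)={B5}
  DF(B5)=∅

φ for m: defs {B0,B2,B4}
  DF⁺ = {B5}

Answer: ["B5"]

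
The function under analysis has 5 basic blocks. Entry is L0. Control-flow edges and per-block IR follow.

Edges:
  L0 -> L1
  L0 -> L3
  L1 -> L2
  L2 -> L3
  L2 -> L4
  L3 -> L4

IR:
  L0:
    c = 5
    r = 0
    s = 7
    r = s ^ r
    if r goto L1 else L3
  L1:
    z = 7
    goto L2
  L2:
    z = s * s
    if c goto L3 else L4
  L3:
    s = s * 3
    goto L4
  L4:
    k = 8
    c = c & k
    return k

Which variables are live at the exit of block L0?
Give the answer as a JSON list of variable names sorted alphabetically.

Answer: ["c", "s"]

Analysis:
Per-block:
  L0: {c,r,s} / ∅
  L1: {z} / ∅
  L2: {z} / {c,s}
  L3: {s} / {s}
  L4: {c,k} / {c}

Liveness:
  L0: in=∅ out={c,s}
  L1: in={c,s} out={c,s}
  L2: in={c,s} out={c,s}
  L3: in={c,s} out={c}
  L4: in={c} out=∅

live-out(L0) = ["c", "s"]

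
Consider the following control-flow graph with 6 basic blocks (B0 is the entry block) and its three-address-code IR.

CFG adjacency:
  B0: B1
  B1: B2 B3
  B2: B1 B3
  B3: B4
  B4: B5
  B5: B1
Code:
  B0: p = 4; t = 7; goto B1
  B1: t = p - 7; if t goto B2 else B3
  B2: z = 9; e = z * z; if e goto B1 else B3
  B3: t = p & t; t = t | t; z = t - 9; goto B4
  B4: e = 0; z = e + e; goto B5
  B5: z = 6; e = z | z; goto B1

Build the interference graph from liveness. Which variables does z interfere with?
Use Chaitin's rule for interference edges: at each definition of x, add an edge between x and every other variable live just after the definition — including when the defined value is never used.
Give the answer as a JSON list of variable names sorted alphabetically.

Answer: ["p", "t"]

Derivation:
Per-block:
  B0 def {p,t} use ∅
  B1 def {t} use {p}
  B2 def {e,z} use ∅
  B3 def {t,z} use {p,t}
  B4 def {e,z} use ∅
  B5 def {e,z} use ∅

Live sets:
  B0: in=∅ out={p}
  B1: in={p} out={p,t}
  B2: in={p,t} out={p,t}
  B3: in={p,t} out={p}
  B4: in={p} out={p}
  B5: in={p} out={p}

Conflict graph:
  e: {p,t}
  p: {e,t,z}
  t: {e,p,z}
  z: {p,t}

N(z) = ["p", "t"]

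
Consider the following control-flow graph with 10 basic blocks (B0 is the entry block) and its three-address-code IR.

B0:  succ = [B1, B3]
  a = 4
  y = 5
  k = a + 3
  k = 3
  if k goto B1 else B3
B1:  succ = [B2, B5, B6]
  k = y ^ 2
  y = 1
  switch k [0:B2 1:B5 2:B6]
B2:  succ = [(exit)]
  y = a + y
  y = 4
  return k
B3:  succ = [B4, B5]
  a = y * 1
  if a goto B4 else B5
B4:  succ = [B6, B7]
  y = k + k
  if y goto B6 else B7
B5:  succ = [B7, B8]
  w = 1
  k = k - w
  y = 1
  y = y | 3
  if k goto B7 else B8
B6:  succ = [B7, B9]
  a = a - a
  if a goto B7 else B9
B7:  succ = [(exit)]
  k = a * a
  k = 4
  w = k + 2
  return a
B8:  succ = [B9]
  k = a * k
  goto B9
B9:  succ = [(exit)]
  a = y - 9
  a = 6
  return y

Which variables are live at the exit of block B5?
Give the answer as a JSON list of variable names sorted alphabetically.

def/use:
  B0: {a,k,y} / ∅
  B1: {k,y} / {y}
  B2: {y} / {a,k,y}
  B3: {a} / {y}
  B4: {y} / {k}
  B5: {k,w,y} / {k}
  B6: {a} / {a}
  B7: {k,w} / {a}
  B8: {k} / {a,k}
  B9: {a} / {y}

Liveness:
  B0: in=∅ out={a,k,y}
  B1: in={a,y} out={a,k,y}
  B2: in={a,k,y} out=∅
  B3: in={k,y} out={a,k}
  B4: in={a,k} out={a,y}
  B5: in={a,k} out={a,k,y}
  B6: in={a,y} out={a,y}
  B7: in={a} out=∅
  B8: in={a,k,y} out={y}
  B9: in={y} out=∅

live-out(B5) = ["a", "k", "y"]

Answer: ["a", "k", "y"]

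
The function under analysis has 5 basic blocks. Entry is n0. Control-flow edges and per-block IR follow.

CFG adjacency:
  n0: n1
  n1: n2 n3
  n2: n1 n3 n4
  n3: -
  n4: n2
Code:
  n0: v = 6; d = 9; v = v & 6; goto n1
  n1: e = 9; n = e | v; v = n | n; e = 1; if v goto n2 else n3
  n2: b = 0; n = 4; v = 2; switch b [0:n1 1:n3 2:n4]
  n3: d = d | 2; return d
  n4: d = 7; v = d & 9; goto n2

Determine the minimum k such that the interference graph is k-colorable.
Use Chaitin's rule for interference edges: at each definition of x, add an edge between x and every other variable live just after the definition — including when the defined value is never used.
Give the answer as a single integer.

def/use:
  n0 def {d,v} use ∅
  n1 def {e,n,v} use {v}
  n2 def {b,n,v} use ∅
  n3 def {d} use {d}
  n4 def {d,v} use ∅

Backward fixpoint:
  n0: in=∅ out={d,v}
  n1: in={d,v} out={d}
  n2: in={d} out={d,v}
  n3: in={d} out=∅
  n4: in=∅ out={d}

Interfere edges:
  b↔{d,n,v}
  d↔{b,e,n,v}
  e↔{d,v}
  n↔{b,d}
  v↔{b,d,e}

Colouring:
  clique {b,d,n} ⇒ need ≥ 3
  3-colouring: r0={d}  r1={b,e}  r2={n,v}
  χ = 3

Answer: 3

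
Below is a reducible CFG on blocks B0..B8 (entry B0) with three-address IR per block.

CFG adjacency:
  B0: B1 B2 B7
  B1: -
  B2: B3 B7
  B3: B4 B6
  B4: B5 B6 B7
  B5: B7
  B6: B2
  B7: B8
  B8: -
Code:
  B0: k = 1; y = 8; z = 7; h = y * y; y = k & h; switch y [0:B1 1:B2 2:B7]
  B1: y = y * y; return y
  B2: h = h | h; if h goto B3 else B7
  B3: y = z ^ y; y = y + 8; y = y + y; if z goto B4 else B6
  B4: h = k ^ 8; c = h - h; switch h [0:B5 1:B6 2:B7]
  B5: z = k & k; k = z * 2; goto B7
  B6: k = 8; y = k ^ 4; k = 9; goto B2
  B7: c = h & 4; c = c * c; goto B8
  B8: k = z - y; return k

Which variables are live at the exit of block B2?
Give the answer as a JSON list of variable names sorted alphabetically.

def/use:
  B0 def {h,k,y,z} use ∅
  B1 def {y} use {y}
  B2 def {h} use {h}
  B3 def {y} use {y,z}
  B4 def {c,h} use {k}
  B5 def {k,z} use {k}
  B6 def {k,y} use ∅
  B7 def {c} use {h}
  B8 def {k} use {y,z}

Liveness:
  B0 li=∅ lo={h,k,y,z}
  B1 li={y} lo=∅
  B2 li={h,k,y,z} lo={h,k,y,z}
  B3 li={h,k,y,z} lo={h,k,y,z}
  B4 li={k,y,z} lo={h,k,y,z}
  B5 li={h,k,y} lo={h,y,z}
  B6 li={h,z} lo={h,k,y,z}
  B7 li={h,y,z} lo={y,z}
  B8 li={y,z} lo=∅

live-out(B2) = ["h", "k", "y", "z"]

Answer: ["h", "k", "y", "z"]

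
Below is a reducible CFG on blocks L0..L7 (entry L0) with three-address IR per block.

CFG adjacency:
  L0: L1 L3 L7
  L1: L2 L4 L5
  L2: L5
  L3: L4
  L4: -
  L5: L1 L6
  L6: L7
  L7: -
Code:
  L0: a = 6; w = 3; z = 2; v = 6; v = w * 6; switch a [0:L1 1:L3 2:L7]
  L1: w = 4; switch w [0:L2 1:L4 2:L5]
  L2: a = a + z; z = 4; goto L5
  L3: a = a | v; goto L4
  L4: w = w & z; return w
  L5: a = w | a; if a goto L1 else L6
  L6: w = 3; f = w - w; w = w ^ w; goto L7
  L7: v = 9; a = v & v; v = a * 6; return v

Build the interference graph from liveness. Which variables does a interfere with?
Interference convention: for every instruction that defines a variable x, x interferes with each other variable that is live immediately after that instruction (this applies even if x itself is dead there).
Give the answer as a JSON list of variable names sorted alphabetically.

Answer: ["v", "w", "z"]

Analysis:
def/use:
  L0: def={a,v,w,z} ue=∅
  L1: def={w} ue=∅
  L2: def={a,z} ue={a,z}
  L3: def={a} ue={a,v}
  L4: def={w} ue={w,z}
  L5: def={a} ue={a,w}
  L6: def={f,w} ue=∅
  L7: def={a,v} ue=∅

Backward fixpoint:
  live L0: ∅→{a,v,w,z}
  live L1: {a,z}→{a,w,z}
  live L2: {a,w,z}→{a,w,z}
  live L3: {a,v,w,z}→{w,z}
  live L4: {w,z}→∅
  live L5: {a,w,z}→{a,z}
  live L6: ∅→∅
  live L7: ∅→∅

Conflict graph:
  a↔{v,w,z}
  f↔{w}
  v↔{a,w,z}
  w↔{a,f,v,z}
  z↔{a,v,w}

N(a) = ["v", "w", "z"]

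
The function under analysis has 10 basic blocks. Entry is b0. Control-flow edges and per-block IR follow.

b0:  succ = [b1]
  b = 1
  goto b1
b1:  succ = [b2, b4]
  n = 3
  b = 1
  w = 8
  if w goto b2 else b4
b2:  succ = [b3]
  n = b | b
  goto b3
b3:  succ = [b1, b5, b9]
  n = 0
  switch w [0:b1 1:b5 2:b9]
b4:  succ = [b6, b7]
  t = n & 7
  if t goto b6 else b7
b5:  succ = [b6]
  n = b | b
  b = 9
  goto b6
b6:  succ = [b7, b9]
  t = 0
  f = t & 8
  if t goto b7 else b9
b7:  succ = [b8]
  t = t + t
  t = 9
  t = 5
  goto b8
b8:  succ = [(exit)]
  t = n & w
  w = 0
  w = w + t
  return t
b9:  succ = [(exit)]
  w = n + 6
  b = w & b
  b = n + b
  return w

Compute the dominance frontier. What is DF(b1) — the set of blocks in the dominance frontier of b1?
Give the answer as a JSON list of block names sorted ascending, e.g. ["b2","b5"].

Answer: ["b1"]

Working:
idom tree: b1←b0 b2←b1 b3←b2 b4←b1 b5←b3 b6←b1 b7←b1 b8←b7 b9←b1
Dom∩ at merges:
  b1: preds {b0,b3}: {b0} ∩ {b0,b1,b2,b3} = {b0}; idom=b0
  b6: preds {b4,b5}: {b0,b1,b4} ∩ {b0,b1,b2,b3,b5} = {b0,b1}; idom=b1
  b7: preds {b4,b6}: {b0,b1,b4} ∩ {b0,b1,b6} = {b0,b1}; idom=b1
  b9: preds {b3,b6}: {b0,b1,b2,b3} ∩ {b0,b1,b6} = {b0,b1}; idom=b1

Frontier:
  b1←b0: walk · to b0
  b1←b3: walk b3→b2→b1 to b0
  b6←b4: walk b4 to b1
  b6←b5: walk b5→b3→b2 to b1
  b7←b4: walk b4 to b1
  b7←b6: walk b6 to b1
  b9←b3: walk b3→b2 to b1
  b9←b6: walk b6 to b1
  DF(b0)=∅
  DF(b1)={b1}
  DF(b2)={b1,b6,b9}
  DF(b3)={b1,b6,b9}
  DF(b4)={b6,b7}
  DF(b5)={b6}
  DF(b6)={b7,b9}
  DF(b7)=∅
  DF(b8)=∅
  DF(b9)=∅

DF(b1) = ["b1"]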